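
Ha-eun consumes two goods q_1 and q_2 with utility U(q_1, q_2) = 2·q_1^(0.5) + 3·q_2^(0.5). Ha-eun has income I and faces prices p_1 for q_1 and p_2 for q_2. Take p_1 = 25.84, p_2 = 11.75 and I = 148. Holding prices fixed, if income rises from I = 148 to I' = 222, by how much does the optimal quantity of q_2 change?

Δq_2* = 5.2391

Substitute q_2 = (q_2/q_1)·q_1 into the budget: q_1* = I/(p_1 + p_2·(q_2/q_1)).
Numerically q_2/q_1 = 10.881576, so q_1* = 148/(25.84 + 11.75·10.881576) = 0.9629 and q_2* = 10.881576·0.9629 = 10.4781.
At I' = 222: q_2* = 15.7172. Change: 15.7172 − 10.4781 = 5.2391.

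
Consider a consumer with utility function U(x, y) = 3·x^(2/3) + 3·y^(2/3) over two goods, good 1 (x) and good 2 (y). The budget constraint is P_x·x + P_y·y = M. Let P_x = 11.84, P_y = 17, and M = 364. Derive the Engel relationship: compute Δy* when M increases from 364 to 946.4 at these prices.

MU_x ∝ 3·x^(-1/3), MU_y ∝ 3·y^(-1/3), so MRS = (y/x)^(1/3) = P_x/P_y.
Hence y/x = (P_x/P_y)^(1/(1/3)), i.e. raised to the 3 power.
With the ratio pinned down, the budget gives x* = M/(P_x + P_y·(y/x)) and y* = (y/x)·x*.
Numerically y/x = 0.337838, so x* = 364/(11.84 + 17·0.337838) = 20.7015 and y* = 0.337838·20.7015 = 6.9938.
At M' = 946.4: y* = 18.1838. Change: 18.1838 − 6.9938 = 11.19.

Δy* = 11.19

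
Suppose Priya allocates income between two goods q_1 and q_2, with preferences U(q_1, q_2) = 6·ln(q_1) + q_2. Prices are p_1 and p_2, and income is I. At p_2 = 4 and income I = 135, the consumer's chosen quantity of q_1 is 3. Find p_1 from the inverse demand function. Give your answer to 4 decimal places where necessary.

Set MRS = p_1/p_2: (6/q_1)/1 = p_1/p_2.
So q_1*(p_1,p_2) = 6·p_2/p_1, independent of income; and q_2* = (I − 6·p_2)/p_2.
Set q_1* = 3 in the demand function and solve for p_1: p_1 = 8.

p_1 = 8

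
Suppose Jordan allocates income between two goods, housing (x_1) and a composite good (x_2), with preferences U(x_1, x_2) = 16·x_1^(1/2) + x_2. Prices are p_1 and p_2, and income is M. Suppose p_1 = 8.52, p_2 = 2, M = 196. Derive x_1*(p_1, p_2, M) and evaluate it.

Set MRS = p_1/p_2: 8·x_1^(−1/2) = p_1/p_2.
Solve: √x_1 = 8·p_2/p_1, so x_1*(p_1,p_2) = (8·p_2/p_1)², and x_2* = (M − p_1·x_1*)/p_2.
Plugging in: x_1* = (8·2/8.52)² = 3.5266.

x_1* = 3.5266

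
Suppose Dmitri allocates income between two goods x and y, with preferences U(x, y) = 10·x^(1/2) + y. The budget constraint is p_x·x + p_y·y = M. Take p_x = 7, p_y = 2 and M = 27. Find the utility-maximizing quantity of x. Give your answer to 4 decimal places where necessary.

x* = 2.0408

MU_x = 5/√x, MU_y = 1. Tangency: 5/√x = p_x/p_y.
Thus x* = (5·p_y/p_x)² — independent of M — with the rest of income spent on y.
Plugging in: x* = (5·2/7)² = 2.0408.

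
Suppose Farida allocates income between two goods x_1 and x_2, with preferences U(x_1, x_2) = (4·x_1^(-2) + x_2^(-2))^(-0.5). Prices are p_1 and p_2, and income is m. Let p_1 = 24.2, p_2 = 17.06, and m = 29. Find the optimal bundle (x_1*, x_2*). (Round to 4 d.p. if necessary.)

x_1* = 0.7994, x_2* = 0.5659

MRS = MU_x_1/MU_x_2 = 4·(x_2/x_1)^(3). Set equal to p_1/p_2.
Solve for the ratio: x_2/x_1 = [(1/4)·p_1/p_2]^(1/3).
With the ratio pinned down, the budget gives x_1* = m/(p_1 + p_2·(x_2/x_1)) and x_2* = (x_2/x_1)·x_1*.
Numerically x_2/x_1 = 0.707824, so x_1* = 29/(24.2 + 17.06·0.707824) = 0.7994 and x_2* = 0.707824·0.7994 = 0.5659.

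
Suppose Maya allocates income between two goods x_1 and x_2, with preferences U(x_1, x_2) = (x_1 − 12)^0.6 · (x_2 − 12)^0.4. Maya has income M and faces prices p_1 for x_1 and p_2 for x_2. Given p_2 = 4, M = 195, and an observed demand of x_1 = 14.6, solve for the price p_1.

p_1 = 9

Let x_1' = x_1−12, x_2' = x_2−12. MRS = (3/2)·x_2'/x_1' = p_1/p_2.
Substituting into the budget: x_1* = 12 + 0.6·(M − 12·p_1 − 12·p_2)/p_1, and x_2* = 12 + 0.4·(…)/p_2.
Set x_1* = 14.6 in the demand function and solve for p_1: p_1 = 9.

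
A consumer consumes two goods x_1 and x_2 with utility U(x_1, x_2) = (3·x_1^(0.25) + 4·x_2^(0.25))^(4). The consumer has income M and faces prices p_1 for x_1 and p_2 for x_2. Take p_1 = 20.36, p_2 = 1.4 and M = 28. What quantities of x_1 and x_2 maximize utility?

From the CES first-order condition, (3/4)·(x_2/x_1)^(0.75) = p_1/p_2.
Solve for the ratio: x_2/x_1 = [(4/3)·p_1/p_2]^(4/3).
With the ratio pinned down, the budget gives x_1* = M/(p_1 + p_2·(x_2/x_1)) and x_2* = (x_2/x_1)·x_1*.
Numerically x_2/x_1 = 52.093631, so x_1* = 28/(20.36 + 1.4·52.093631) = 0.3001 and x_2* = 52.093631·0.3001 = 15.6352.

x_1* = 0.3001, x_2* = 15.6352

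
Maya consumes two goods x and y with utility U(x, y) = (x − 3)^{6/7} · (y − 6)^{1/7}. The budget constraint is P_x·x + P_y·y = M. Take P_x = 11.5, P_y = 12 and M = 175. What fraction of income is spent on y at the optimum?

Let x' = x−3, y' = y−6. MRS = 6·y'/x' = P_x/P_y.
After buying the subsistence bundle (3, 6), a share 6/7 of the remaining income goes to x: x* = 3 + 6/7·(M − 3P_x − 6P_y)/P_x.
Discretionary income = 175 − 3·11.5 − 6·12 = 68.5; x* = 3 + 6/7·68.5/11.5 = 8.1056; y* = 6 + 1/7·68.5/12 = 6.8155.
Expenditure on y: 12·6.8155 = 81.7857; share = 0.4673.

share on y = 0.4673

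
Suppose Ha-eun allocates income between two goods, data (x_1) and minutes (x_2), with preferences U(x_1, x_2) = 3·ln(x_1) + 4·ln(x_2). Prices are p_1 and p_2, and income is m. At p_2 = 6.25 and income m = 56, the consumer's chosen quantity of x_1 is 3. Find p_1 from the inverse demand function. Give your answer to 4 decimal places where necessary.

p_1 = 8

MU_x_1/MU_x_2 = (3·x_2)/(4·x_1); tangency sets this equal to p_1/p_2.
So 3·p_2·x_2 = 4·p_1·x_1; combined with the budget, a share 3/7 of income goes to x_1.
Demand: x_1*(p_1,p_2,m) = 3/7·m/p_1 and x_2* = 4/7·m/p_2.
Set x_1* = 3 in the demand function and solve for p_1: p_1 = 8.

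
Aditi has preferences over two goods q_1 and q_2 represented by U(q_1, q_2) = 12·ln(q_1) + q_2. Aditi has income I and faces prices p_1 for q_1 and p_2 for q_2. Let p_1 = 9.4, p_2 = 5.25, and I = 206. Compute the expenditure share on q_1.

share on q_1 = 0.3058

So q_1*(p_1,p_2) = 12·p_2/p_1, independent of income; and q_2* = (I − 12·p_2)/p_2.
At the given prices: q_1* = 12·5.25/9.4 = 6.7021, and q_2* = 27.2381.
Expenditure on q_1: 9.4·6.7021 = 63; share = 0.3058.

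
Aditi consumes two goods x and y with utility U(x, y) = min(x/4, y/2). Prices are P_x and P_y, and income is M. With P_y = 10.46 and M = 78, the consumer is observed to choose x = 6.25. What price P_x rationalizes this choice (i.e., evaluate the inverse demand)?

P_x = 7.25

With perfect complements, no substitution: consume in ratio x:y = 4:2.
Budget: P_x·x + P_y·(1/2)·x = M, so (4·P_x + 2·P_y)·x = 4·M.
Demand: x*(P_x,P_y,M) = 4·M/(4·P_x + 2·P_y), y* = 2·M/(4·P_x + 2·P_y).
Set x* = 6.25 in the demand function and solve for P_x: P_x = 7.25.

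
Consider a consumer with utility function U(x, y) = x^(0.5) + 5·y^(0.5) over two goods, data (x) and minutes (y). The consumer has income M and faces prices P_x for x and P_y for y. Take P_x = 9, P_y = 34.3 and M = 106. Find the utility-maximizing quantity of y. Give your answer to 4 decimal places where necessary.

From the CES first-order condition, (1/5)·(y/x)^(0.5) = P_x/P_y.
Hence y/x = (5·P_x/P_y)^(1/(0.5)), i.e. raised to the 2 power.
Substitute y = (y/x)·x into the budget: x* = M/(P_x + P_y·(y/x)).
Numerically y/x = 1.721222, so x* = 106/(9 + 34.3·1.721222) = 1.558 and y* = 1.721222·1.558 = 2.6816.

y* = 2.6816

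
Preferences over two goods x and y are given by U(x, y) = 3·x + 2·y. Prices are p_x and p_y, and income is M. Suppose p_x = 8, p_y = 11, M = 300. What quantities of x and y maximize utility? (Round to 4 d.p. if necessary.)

Perfect substitutes: compare marginal utility per dollar. 3/p_x vs 2/p_y → 0.375 vs 0.1818.
x gives more utility per dollar, so spend all income on x: x* = M/p_x, y* = 0.
Numerically: x* = 37.5, y* = 0.

x* = 37.5, y* = 0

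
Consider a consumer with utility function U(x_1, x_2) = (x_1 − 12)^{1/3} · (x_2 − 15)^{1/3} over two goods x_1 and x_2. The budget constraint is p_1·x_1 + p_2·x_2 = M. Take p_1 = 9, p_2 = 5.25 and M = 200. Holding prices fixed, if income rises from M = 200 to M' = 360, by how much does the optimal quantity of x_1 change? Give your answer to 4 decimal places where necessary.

Let x_1' = x_1−12, x_2' = x_2−15. MRS = x_2'/x_1' = p_1/p_2.
Substituting into the budget: x_1* = 12 + 0.5·(M − 12·p_1 − 15·p_2)/p_1, and x_2* = 15 + 0.5·(…)/p_2.
Discretionary income = 200 − 12·9 − 15·5.25 = 13.25; x_1* = 12 + 0.5·13.25/9 = 12.7361.
At M' = 360: x_1* = 21.625. Change: 21.625 − 12.7361 = 8.8889.

Δx_1* = 8.8889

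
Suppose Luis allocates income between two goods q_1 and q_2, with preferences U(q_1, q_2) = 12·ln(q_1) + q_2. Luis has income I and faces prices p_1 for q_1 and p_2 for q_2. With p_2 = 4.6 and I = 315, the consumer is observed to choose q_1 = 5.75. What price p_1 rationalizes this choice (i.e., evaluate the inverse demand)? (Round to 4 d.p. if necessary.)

p_1 = 9.6

MU_q_1 = 12/q_1, MU_q_2 = 1. Tangency: 12/q_1 = p_1/p_2.
So q_1*(p_1,p_2) = 12·p_2/p_1, independent of income; and q_2* = (I − 12·p_2)/p_2.
Set q_1* = 5.75 in the demand function and solve for p_1: p_1 = 9.6.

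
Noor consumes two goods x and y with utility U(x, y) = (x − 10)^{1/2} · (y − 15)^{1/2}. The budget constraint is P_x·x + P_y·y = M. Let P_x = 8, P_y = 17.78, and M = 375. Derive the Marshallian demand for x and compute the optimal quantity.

x* = 11.7688

This is Cobb-Douglas in (x−10, y−15): tangency gives 0.5·P_y·(y−15) = 0.5·P_x·(x−10).
After buying the subsistence bundle (10, 15), a share 0.5 of the remaining income goes to x: x* = 10 + 0.5·(M − 10P_x − 15P_y)/P_x.
Discretionary income = 375 − 10·8 − 15·17.78 = 28.3; x* = 10 + 0.5·28.3/8 = 11.7688.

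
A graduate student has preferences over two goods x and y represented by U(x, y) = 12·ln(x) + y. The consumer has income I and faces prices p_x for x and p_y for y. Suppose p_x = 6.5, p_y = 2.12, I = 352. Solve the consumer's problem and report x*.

Set MRS = p_x/p_y: (12/x)/1 = p_x/p_y.
So x*(p_x,p_y) = 12·p_y/p_x, independent of income; and y* = (I − 12·p_y)/p_y.
At the given prices: x* = 12·2.12/6.5 = 3.9138.

x* = 3.9138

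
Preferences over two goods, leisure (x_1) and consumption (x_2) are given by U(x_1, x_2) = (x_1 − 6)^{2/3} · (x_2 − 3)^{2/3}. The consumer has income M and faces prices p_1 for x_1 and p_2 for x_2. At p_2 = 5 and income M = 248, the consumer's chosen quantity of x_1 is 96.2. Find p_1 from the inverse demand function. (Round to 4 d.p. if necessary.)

Let x_1' = x_1−6, x_2' = x_2−3. MRS = x_2'/x_1' = p_1/p_2.
Substituting into the budget: x_1* = 6 + 0.5·(M − 6·p_1 − 3·p_2)/p_1, and x_2* = 3 + 0.5·(…)/p_2.
Set x_1* = 96.2 in the demand function and solve for p_1: p_1 = 1.25.

p_1 = 1.25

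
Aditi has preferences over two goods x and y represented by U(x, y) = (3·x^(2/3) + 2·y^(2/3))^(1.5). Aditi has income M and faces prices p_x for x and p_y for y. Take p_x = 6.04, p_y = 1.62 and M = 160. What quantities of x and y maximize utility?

MRS = MU_x/MU_y = (3/2)·(y/x)^(1/3). Set equal to p_x/p_y.
Hence y/x = ((2/3)·p_x/p_y)^(1/(1/3)), i.e. raised to the 3 power.
With the ratio pinned down, the budget gives x* = M/(p_x + p_y·(y/x)) and y* = (y/x)·x*.
Numerically y/x = 15.356491, so x* = 160/(6.04 + 1.62·15.356491) = 5.1751 and y* = 15.356491·5.1751 = 79.4708.

x* = 5.1751, y* = 79.4708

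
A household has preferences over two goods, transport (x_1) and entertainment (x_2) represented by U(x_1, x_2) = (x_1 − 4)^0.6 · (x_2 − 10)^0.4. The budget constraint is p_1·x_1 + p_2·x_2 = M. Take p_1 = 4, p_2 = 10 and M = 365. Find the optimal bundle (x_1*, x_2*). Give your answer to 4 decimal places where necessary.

x_1* = 41.35, x_2* = 19.96

This is Cobb-Douglas in (x_1−4, x_2−10): tangency gives 0.6·p_2·(x_2−10) = 0.4·p_1·(x_1−4).
Substituting into the budget: x_1* = 4 + 0.6·(M − 4·p_1 − 10·p_2)/p_1, and x_2* = 10 + 0.4·(…)/p_2.
Discretionary income = 365 − 4·4 − 10·10 = 249; x_1* = 4 + 0.6·249/4 = 41.35; x_2* = 10 + 0.4·249/10 = 19.96.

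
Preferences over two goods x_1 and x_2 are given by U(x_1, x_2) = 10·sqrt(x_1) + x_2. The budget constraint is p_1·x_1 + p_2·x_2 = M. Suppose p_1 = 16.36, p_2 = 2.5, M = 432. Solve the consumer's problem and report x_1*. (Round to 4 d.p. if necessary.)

x_1* = 0.5838

Set MRS = p_1/p_2: 5·x_1^(−1/2) = p_1/p_2.
Thus x_1* = (5·p_2/p_1)² — independent of M — with the rest of income spent on x_2.
Plugging in: x_1* = (5·2.5/16.36)² = 0.5838.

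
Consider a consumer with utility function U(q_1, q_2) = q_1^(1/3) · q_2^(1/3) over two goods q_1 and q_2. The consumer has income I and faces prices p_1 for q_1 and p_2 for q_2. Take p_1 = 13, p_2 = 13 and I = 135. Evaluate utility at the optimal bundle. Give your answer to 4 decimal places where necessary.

V = 2.9985

Demand: q_1*(p_1,p_2,I) = 0.5·I/p_1 and q_2* = 0.5·I/p_2.
At p_1=13, p_2=13, I=135: q_1* = 0.5·135/13 = 5.1923, q_2* = 5.1923.
Utility at the optimum: U(5.1923, 5.1923) = 2.9985.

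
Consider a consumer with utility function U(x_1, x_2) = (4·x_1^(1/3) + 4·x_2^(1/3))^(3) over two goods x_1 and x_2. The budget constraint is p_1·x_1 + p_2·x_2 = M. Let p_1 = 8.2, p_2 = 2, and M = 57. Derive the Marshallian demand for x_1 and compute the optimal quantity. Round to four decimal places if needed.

x_1* = 2.298

With the ratio pinned down, the budget gives x_1* = M/(p_1 + p_2·(x_2/x_1)) and x_2* = (x_2/x_1)·x_1*.
Numerically x_2/x_1 = 8.301867, so x_1* = 57/(8.2 + 2·8.301867) = 2.298.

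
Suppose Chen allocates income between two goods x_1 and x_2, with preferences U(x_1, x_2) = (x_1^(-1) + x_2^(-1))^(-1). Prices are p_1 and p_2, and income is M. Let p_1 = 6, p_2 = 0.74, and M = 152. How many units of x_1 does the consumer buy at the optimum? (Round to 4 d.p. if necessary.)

MRS = MU_x_1/MU_x_2 = (x_2/x_1)^(2). Set equal to p_1/p_2.
Hence x_2/x_1 = (p_1/p_2)^(1/(2)), i.e. raised to the 0.5 power.
With the ratio pinned down, the budget gives x_1* = M/(p_1 + p_2·(x_2/x_1)) and x_2* = (x_2/x_1)·x_1*.
Numerically x_2/x_1 = 2.847474, so x_1* = 152/(6 + 0.74·2.847474) = 18.7489.

x_1* = 18.7489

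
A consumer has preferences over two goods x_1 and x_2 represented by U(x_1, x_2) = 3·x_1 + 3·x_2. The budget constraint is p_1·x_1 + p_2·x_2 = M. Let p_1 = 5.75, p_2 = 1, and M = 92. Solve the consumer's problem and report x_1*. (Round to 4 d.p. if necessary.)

x_1* = 0

Perfect substitutes: compare marginal utility per dollar. 3/p_1 vs 3/p_2 → 0.5217 vs 3.
x_2 gives more utility per dollar, so spend all income on x_2: x_2* = M/p_2, x_1* = 0.
Numerically: x_1* = 0, x_2* = 92.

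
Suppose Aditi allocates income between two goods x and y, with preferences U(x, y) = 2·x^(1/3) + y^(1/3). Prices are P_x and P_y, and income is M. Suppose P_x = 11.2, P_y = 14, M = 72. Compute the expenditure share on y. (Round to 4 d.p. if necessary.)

Substitute y = (y/x)·x into the budget: x* = M/(P_x + P_y·(y/x)).
Numerically y/x = 0.252982, so x* = 72/(11.2 + 14·0.252982) = 4.8841 and y* = 0.252982·4.8841 = 1.2356.
Expenditure on y: 14·1.2356 = 17.2982; share = 0.2403.

share on y = 0.2403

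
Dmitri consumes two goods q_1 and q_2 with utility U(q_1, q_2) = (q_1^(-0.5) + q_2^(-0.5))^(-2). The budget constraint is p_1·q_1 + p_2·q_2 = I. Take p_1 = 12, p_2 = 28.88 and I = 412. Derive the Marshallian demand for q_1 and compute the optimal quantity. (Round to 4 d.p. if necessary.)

q_1* = 14.6717

MRS = MU_q_1/MU_q_2 = (q_2/q_1)^(1.5). Set equal to p_1/p_2.
Hence q_2/q_1 = (p_1/p_2)^(1/(1.5)), i.e. raised to the 2/3 power.
Substitute q_2 = (q_2/q_1)·q_1 into the budget: q_1* = I/(p_1 + p_2·(q_2/q_1)).
Numerically q_2/q_1 = 0.55683, so q_1* = 412/(12 + 28.88·0.55683) = 14.6717.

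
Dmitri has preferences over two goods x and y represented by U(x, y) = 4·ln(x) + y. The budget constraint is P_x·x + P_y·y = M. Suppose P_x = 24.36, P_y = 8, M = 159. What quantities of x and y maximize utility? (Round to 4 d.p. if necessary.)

At the given prices: x* = 4·8/24.36 = 1.3136, and y* = 15.875.

x* = 1.3136, y* = 15.875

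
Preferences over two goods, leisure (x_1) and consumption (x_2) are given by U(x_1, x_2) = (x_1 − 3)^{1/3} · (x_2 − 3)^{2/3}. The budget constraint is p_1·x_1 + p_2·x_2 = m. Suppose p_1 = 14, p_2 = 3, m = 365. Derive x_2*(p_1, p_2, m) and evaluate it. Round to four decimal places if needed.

x_2* = 72.7778

After buying the subsistence bundle (3, 3), a share 1/3 of the remaining income goes to x_1: x_1* = 3 + 1/3·(m − 3p_1 − 3p_2)/p_1.
Discretionary income = 365 − 3·14 − 3·3 = 314; x_2* = 3 + 2/3·314/3 = 72.7778.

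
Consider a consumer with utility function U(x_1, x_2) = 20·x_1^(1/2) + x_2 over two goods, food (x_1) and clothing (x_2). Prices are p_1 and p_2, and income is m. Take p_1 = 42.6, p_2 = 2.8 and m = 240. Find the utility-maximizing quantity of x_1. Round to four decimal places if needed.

Set MRS = p_1/p_2: 10·x_1^(−1/2) = p_1/p_2.
Solve: √x_1 = 10·p_2/p_1, so x_1*(p_1,p_2) = (10·p_2/p_1)², and x_2* = (m − p_1·x_1*)/p_2.
Plugging in: x_1* = (10·2.8/42.6)² = 0.432.

x_1* = 0.432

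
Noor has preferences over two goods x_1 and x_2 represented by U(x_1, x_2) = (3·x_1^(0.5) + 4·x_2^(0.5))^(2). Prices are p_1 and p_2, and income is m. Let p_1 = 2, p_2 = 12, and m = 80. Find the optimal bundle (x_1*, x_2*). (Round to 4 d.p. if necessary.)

x_1* = 30.8571, x_2* = 1.5238

From the CES first-order condition, (3/4)·(x_2/x_1)^(0.5) = p_1/p_2.
Solve for the ratio: x_2/x_1 = [(4/3)·p_1/p_2]^(2).
With the ratio pinned down, the budget gives x_1* = m/(p_1 + p_2·(x_2/x_1)) and x_2* = (x_2/x_1)·x_1*.
Numerically x_2/x_1 = 0.049383, so x_1* = 80/(2 + 12·0.049383) = 30.8571 and x_2* = 0.049383·30.8571 = 1.5238.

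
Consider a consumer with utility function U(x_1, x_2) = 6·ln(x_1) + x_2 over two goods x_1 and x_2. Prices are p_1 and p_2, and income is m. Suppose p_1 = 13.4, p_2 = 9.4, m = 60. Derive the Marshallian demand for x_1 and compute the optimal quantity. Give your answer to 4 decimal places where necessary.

x_1* = 4.209

MU_x_1 = 6/x_1, MU_x_2 = 1. Tangency: 6/x_1 = p_1/p_2.
So x_1*(p_1,p_2) = 6·p_2/p_1, independent of income; and x_2* = (m − 6·p_2)/p_2.
At the given prices: x_1* = 6·9.4/13.4 = 4.209.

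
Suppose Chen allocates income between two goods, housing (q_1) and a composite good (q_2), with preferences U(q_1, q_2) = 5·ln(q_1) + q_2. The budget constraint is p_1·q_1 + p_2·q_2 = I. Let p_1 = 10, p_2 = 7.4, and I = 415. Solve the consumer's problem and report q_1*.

q_1* = 3.7

Set MRS = p_1/p_2: (5/q_1)/1 = p_1/p_2.
So q_1*(p_1,p_2) = 5·p_2/p_1, independent of income; and q_2* = (I − 5·p_2)/p_2.
At the given prices: q_1* = 5·7.4/10 = 3.7.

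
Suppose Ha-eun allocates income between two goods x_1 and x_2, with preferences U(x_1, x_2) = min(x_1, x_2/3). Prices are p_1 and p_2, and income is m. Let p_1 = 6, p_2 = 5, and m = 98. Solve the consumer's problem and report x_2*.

x_2* = 14

Demand: x_1*(p_1,p_2,m) = m/(p_1 + 3·p_2), x_2* = 3·m/(p_1 + 3·p_2).
Here 6 + 3·5 = 21, giving x_2* = 14.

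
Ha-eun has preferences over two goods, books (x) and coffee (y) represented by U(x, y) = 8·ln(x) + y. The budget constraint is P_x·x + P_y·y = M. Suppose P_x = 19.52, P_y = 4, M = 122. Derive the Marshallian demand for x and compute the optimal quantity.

x* = 1.6393

Set MRS = P_x/P_y: (8/x)/1 = P_x/P_y.
So x*(P_x,P_y) = 8·P_y/P_x, independent of income; and y* = (M − 8·P_y)/P_y.
At the given prices: x* = 8·4/19.52 = 1.6393.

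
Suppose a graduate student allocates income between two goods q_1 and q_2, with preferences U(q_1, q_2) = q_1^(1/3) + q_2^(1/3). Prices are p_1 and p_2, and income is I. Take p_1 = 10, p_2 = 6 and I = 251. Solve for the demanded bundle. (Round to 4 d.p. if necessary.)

q_1* = 10.9559, q_2* = 23.5734

MU_q_1 ∝ q_1^(-2/3), MU_q_2 ∝ q_2^(-2/3), so MRS = (q_2/q_1)^(2/3) = p_1/p_2.
Hence q_2/q_1 = (p_1/p_2)^(1/(2/3)), i.e. raised to the 1.5 power.
With the ratio pinned down, the budget gives q_1* = I/(p_1 + p_2·(q_2/q_1)) and q_2* = (q_2/q_1)·q_1*.
Numerically q_2/q_1 = 2.151657, so q_1* = 251/(10 + 6·2.151657) = 10.9559 and q_2* = 2.151657·10.9559 = 23.5734.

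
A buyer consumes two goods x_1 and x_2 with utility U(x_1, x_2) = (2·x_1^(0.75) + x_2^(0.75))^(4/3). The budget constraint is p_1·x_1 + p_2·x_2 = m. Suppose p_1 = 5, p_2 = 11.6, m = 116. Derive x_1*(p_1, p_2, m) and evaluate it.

x_1* = 23.0845

From the CES first-order condition, 2·(x_2/x_1)^(0.25) = p_1/p_2.
Solve for the ratio: x_2/x_1 = [(1/2)·p_1/p_2]^(4).
Substitute x_2 = (x_2/x_1)·x_1 into the budget: x_1* = m/(p_1 + p_2·(x_2/x_1)).
Numerically x_2/x_1 = 0.002157, so x_1* = 116/(5 + 11.6·0.002157) = 23.0845.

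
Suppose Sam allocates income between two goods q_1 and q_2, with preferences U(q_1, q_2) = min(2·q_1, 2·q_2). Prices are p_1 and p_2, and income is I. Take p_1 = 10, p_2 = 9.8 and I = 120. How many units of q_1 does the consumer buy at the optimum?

q_1* = 6.0606

With perfect complements, no substitution: consume in ratio q_1:q_2 = 2:2.
Budget: p_1·q_1 + p_2·q_1 = I, so (2·p_1 + 2·p_2)·q_1 = 2·I.
Demand: q_1*(p_1,p_2,I) = 2·I/(2·p_1 + 2·p_2), q_2* = 2·I/(2·p_1 + 2·p_2).
Here 2·10 + 2·9.8 = 39.6, giving q_1* = 6.0606.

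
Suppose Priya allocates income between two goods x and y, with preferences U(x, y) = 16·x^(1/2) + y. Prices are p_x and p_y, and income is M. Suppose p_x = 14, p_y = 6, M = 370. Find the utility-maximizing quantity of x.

Thus x* = (8·p_y/p_x)² — independent of M — with the rest of income spent on y.
Plugging in: x* = (8·6/14)² = 11.7551.

x* = 11.7551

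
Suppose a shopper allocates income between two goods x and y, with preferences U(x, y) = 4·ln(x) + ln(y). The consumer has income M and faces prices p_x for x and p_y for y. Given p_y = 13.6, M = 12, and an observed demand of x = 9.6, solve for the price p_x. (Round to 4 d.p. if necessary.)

The MRS is 4·y/x. Set MRS = p_x/p_y.
So 4·p_y·y = p_x·x; combined with the budget, a share 0.8 of income goes to x.
Demand: x*(p_x,p_y,M) = 0.8·M/p_x and y* = 0.2·M/p_y.
Set x* = 9.6 in the demand function and solve for p_x: p_x = 1.

p_x = 1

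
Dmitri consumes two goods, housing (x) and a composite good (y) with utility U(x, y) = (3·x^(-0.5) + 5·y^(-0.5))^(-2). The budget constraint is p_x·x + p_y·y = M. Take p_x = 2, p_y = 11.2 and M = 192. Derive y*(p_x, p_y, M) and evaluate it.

MU_x ∝ 3·x^(-1.5), MU_y ∝ 5·y^(-1.5), so MRS = (3/5)·(y/x)^(1.5) = p_x/p_y.
Solve for the ratio: y/x = [(5/3)·p_x/p_y]^(2/3).
With the ratio pinned down, the budget gives x* = M/(p_x + p_y·(y/x)) and y* = (y/x)·x*.
Numerically y/x = 0.445766, so x* = 192/(2 + 11.2·0.445766) = 27.4577 and y* = 0.445766·27.4577 = 12.2397.

y* = 12.2397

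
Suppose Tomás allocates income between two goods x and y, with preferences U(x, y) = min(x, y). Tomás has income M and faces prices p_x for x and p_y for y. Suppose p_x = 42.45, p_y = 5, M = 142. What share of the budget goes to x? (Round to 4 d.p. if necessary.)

Here 42.45 + 5 = 47.45, giving x* = 2.9926 and y* = 2.9926.
Expenditure on x: 42.45·2.9926 = 127.0369; share = 0.8946.

share on x = 0.8946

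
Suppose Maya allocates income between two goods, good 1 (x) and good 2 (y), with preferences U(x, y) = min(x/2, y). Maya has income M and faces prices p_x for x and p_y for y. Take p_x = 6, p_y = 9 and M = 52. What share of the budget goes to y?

share on y = 0.4286

With perfect complements, no substitution: consume in ratio x:y = 2:1.
Budget: p_x·x + p_y·(1/2)·x = M, so (2·p_x + p_y)·x = 2·M.
Demand: x*(p_x,p_y,M) = 2·M/(2·p_x + p_y), y* = M/(2·p_x + p_y).
Here 2·6 + 9 = 21, giving x* = 4.9524 and y* = 2.4762.
Expenditure on y: 9·2.4762 = 22.2857; share = 0.4286.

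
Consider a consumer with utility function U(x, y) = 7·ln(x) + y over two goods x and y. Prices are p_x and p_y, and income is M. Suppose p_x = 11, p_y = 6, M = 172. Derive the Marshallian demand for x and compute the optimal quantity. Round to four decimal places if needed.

MU_x = 7/x, MU_y = 1. Tangency: 7/x = p_x/p_y.
So x*(p_x,p_y) = 7·p_y/p_x, independent of income; and y* = (M − 7·p_y)/p_y.
At the given prices: x* = 7·6/11 = 3.8182.

x* = 3.8182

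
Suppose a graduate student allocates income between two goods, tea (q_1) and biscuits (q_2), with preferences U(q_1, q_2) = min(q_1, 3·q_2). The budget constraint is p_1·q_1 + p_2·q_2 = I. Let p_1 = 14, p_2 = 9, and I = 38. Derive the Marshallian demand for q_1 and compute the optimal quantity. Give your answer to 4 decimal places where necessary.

Leontief preferences: the optimum is at the kink where q_1/3 = q_2/1, i.e. q_2 = (1/3)·q_1.
Budget: p_1·q_1 + p_2·(1/3)·q_1 = I, so (3·p_1 + p_2)·q_1 = 3·I.
Demand: q_1*(p_1,p_2,I) = 3·I/(3·p_1 + p_2), q_2* = I/(3·p_1 + p_2).
Here 3·14 + 9 = 51, giving q_1* = 2.2353.

q_1* = 2.2353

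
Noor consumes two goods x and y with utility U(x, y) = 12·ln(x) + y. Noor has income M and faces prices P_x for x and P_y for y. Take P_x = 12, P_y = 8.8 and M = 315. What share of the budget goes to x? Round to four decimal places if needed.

share on x = 0.3352

Set MRS = P_x/P_y: (12/x)/1 = P_x/P_y.
So x*(P_x,P_y) = 12·P_y/P_x, independent of income; and y* = (M − 12·P_y)/P_y.
At the given prices: x* = 12·8.8/12 = 8.8, and y* = 23.7955.
Expenditure on x: 12·8.8 = 105.6; share = 0.3352.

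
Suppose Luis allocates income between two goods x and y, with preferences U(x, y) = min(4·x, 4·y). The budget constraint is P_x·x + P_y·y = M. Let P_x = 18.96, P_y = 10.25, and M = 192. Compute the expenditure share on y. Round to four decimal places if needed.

With perfect complements, no substitution: consume in ratio x:y = 4:4.
Budget: P_x·x + P_y·x = M, so (4·P_x + 4·P_y)·x = 4·M.
Demand: x*(P_x,P_y,M) = 4·M/(4·P_x + 4·P_y), y* = 4·M/(4·P_x + 4·P_y).
Here 4·18.96 + 4·10.25 = 116.84, giving x* = 6.5731 and y* = 6.5731.
Expenditure on y: 10.25·6.5731 = 67.3742; share = 0.3509.

share on y = 0.3509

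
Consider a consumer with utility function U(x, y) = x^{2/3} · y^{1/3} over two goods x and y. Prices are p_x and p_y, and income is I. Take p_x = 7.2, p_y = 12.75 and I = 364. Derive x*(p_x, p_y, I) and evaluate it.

At p_x=7.2, p_y=12.75, I=364: x* = 2/3·364/7.2 = 33.7037.

x* = 33.7037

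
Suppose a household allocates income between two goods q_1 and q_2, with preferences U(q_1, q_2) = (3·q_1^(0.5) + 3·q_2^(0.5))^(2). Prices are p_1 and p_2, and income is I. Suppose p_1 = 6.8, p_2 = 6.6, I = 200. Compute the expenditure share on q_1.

MU_q_1 ∝ 3·q_1^(-0.5), MU_q_2 ∝ 3·q_2^(-0.5), so MRS = (q_2/q_1)^(0.5) = p_1/p_2.
Solve for the ratio: q_2/q_1 = [p_1/p_2]^(2).
With the ratio pinned down, the budget gives q_1* = I/(p_1 + p_2·(q_2/q_1)) and q_2* = (q_2/q_1)·q_1*.
Numerically q_2/q_1 = 1.061524, so q_1* = 200/(6.8 + 6.6·1.061524) = 14.4864 and q_2* = 1.061524·14.4864 = 15.3777.
Expenditure on q_1: 6.8·14.4864 = 98.5075; share = 0.4925.

share on q_1 = 0.4925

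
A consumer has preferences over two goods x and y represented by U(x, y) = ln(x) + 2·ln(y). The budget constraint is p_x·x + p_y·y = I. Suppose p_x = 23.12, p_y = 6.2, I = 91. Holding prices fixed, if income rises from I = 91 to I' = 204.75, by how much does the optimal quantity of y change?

Δy* = 12.2312

Tangency: MRS = (1/2)·y/x = p_x/p_y.
So p_y·y = 2·p_x·x; combined with the budget, a share 1/3 of income goes to x.
Demand: x*(p_x,p_y,I) = 1/3·I/p_x and y* = 2/3·I/p_y.
At p_x=23.12, p_y=6.2, I=91: y* = 2/3·91/6.2 = 9.7849.
At I' = 204.75: y* = 22.0161. Change: 22.0161 − 9.7849 = 12.2312.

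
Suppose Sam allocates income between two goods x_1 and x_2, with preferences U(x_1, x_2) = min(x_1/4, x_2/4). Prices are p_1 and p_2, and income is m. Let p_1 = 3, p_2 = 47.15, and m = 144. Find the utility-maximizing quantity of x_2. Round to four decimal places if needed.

Leontief preferences: the optimum is at the kink where x_1/4 = x_2/4, i.e. x_2 = x_1.
Budget: p_1·x_1 + p_2·x_1 = m, so (4·p_1 + 4·p_2)·x_1 = 4·m.
Demand: x_1*(p_1,p_2,m) = 4·m/(4·p_1 + 4·p_2), x_2* = 4·m/(4·p_1 + 4·p_2).
Here 4·3 + 4·47.15 = 200.6, giving x_2* = 2.8714.

x_2* = 2.8714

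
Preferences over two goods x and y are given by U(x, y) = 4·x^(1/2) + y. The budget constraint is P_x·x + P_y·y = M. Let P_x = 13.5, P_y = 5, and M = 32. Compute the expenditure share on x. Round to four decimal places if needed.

MU_x = 2/√x, MU_y = 1. Tangency: 2/√x = P_x/P_y.
Thus x* = (2·P_y/P_x)² — independent of M — with the rest of income spent on y.
Plugging in: x* = (2·5/13.5)² = 0.5487, y* = 4.9185.
Expenditure on x: 13.5·0.5487 = 7.4074; share = 0.2315.

share on x = 0.2315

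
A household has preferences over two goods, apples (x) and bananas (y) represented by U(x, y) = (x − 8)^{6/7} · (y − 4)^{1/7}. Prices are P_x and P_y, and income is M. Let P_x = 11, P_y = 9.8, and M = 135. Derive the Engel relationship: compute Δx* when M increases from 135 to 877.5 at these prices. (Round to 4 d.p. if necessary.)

Δx* = 57.8571

MRS = 6·(y−4)/(x−8). Tangency with P_x/P_y gives y−4 = (1/6)·(P_x/P_y)·(x−8).
After buying the subsistence bundle (8, 4), a share 6/7 of the remaining income goes to x: x* = 8 + 6/7·(M − 8P_x − 4P_y)/P_x.
Discretionary income = 135 − 8·11 − 4·9.8 = 7.8; x* = 8 + 6/7·7.8/11 = 8.6078.
At M' = 877.5: x* = 66.4649. Change: 66.4649 − 8.6078 = 57.8571.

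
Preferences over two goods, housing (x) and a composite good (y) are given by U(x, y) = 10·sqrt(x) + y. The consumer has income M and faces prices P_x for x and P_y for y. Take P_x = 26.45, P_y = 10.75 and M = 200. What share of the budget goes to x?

Utility is quasi-linear in y; the FOC for x is 5/√x = P_x/P_y.
Thus x* = (5·P_y/P_x)² — independent of M — with the rest of income spent on y.
Plugging in: x* = (5·10.75/26.45)² = 4.1296, y* = 8.444.
Expenditure on x: 26.45·4.1296 = 109.2273; share = 0.5461.

share on x = 0.5461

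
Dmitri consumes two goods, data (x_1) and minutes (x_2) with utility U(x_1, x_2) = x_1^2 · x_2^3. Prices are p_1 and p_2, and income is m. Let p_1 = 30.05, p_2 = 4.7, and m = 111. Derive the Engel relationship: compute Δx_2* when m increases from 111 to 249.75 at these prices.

The MRS is (2/3)·x_2/x_1. Set MRS = p_1/p_2.
So 2·p_2·x_2 = 3·p_1·x_1; combined with the budget, a share 0.4 of income goes to x_1.
Demand: x_1*(p_1,p_2,m) = 0.4·m/p_1 and x_2* = 0.6·m/p_2.
At p_1=30.05, p_2=4.7, m=111: x_2* = 0.6·111/4.7 = 14.1702.
At m' = 249.75: x_2* = 31.883. Change: 31.883 − 14.1702 = 17.7128.

Δx_2* = 17.7128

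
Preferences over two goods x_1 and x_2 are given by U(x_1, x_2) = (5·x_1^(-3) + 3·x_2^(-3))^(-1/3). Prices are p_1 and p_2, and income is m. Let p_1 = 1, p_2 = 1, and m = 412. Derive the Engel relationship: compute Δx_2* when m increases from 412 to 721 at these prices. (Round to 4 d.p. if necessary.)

Δx_2* = 144.6481

MU_x_1 ∝ 5·x_1^(-4), MU_x_2 ∝ 3·x_2^(-4), so MRS = (5/3)·(x_2/x_1)^(4) = p_1/p_2.
Solve for the ratio: x_2/x_1 = [(3/5)·p_1/p_2]^(0.25).
Substitute x_2 = (x_2/x_1)·x_1 into the budget: x_1* = m/(p_1 + p_2·(x_2/x_1)).
Numerically x_2/x_1 = 0.880112, so x_1* = 412/(1 + 1·0.880112) = 219.1359 and x_2* = 0.880112·219.1359 = 192.8641.
At m' = 721: x_2* = 337.5122. Change: 337.5122 − 192.8641 = 144.6481.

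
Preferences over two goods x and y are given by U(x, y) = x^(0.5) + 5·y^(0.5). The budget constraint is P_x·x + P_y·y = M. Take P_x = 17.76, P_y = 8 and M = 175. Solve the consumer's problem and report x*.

x* = 0.1744

From the CES first-order condition, (1/5)·(y/x)^(0.5) = P_x/P_y.
Hence y/x = (5·P_x/P_y)^(1/(0.5)), i.e. raised to the 2 power.
Substitute y = (y/x)·x into the budget: x* = M/(P_x + P_y·(y/x)).
Numerically y/x = 123.21, so x* = 175/(17.76 + 8·123.21) = 0.1744.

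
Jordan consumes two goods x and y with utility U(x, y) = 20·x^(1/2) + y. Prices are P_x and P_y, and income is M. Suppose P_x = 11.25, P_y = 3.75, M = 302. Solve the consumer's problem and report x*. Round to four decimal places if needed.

MU_x = 10/√x, MU_y = 1. Tangency: 10/√x = P_x/P_y.
Thus x* = (10·P_y/P_x)² — independent of M — with the rest of income spent on y.
Plugging in: x* = (10·3.75/11.25)² = 11.1111.

x* = 11.1111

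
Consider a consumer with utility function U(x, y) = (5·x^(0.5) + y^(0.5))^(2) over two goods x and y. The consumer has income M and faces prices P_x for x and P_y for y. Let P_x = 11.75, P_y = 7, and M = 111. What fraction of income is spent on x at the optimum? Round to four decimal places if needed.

share on x = 0.9371

MRS = MU_x/MU_y = 5·(y/x)^(0.5). Set equal to P_x/P_y.
Hence y/x = ((1/5)·P_x/P_y)^(1/(0.5)), i.e. raised to the 2 power.
With the ratio pinned down, the budget gives x* = M/(P_x + P_y·(y/x)) and y* = (y/x)·x*.
Numerically y/x = 0.112704, so x* = 111/(11.75 + 7·0.112704) = 8.8524 and y* = 0.112704·8.8524 = 0.9977.
Expenditure on x: 11.75·8.8524 = 104.0161; share = 0.9371.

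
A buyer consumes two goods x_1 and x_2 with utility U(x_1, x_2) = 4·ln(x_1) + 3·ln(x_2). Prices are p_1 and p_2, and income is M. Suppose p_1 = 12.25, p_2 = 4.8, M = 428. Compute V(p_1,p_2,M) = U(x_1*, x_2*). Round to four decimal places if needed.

V = 22.9056

MU_x_1/MU_x_2 = (4·x_2)/(3·x_1); tangency sets this equal to p_1/p_2.
Rearranging, p_2·x_2 = (3/4)·p_1·x_1. Substituting into the budget gives p_1·x_1·(1 + (3/4)) = M.
Demand: x_1*(p_1,p_2,M) = 4/7·M/p_1 and x_2* = 3/7·M/p_2.
At p_1=12.25, p_2=4.8, M=428: x_1* = 4/7·428/12.25 = 19.965, x_2* = 38.2143.
Utility at the optimum: U(19.965, 38.2143) = 22.9056.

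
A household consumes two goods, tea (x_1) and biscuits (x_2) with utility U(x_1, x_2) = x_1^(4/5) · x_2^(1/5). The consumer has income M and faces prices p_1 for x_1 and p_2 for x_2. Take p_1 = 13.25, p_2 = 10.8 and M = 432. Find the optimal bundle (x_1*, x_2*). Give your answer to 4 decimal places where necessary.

MU_x_1/MU_x_2 = (0.8·x_2)/(0.2·x_1); tangency sets this equal to p_1/p_2.
So 0.8·p_2·x_2 = 0.2·p_1·x_1; combined with the budget, a share 0.8 of income goes to x_1.
Demand: x_1*(p_1,p_2,M) = 0.8·M/p_1 and x_2* = 0.2·M/p_2.
At p_1=13.25, p_2=10.8, M=432: x_1* = 0.8·432/13.25 = 26.083, x_2* = 8.

x_1* = 26.083, x_2* = 8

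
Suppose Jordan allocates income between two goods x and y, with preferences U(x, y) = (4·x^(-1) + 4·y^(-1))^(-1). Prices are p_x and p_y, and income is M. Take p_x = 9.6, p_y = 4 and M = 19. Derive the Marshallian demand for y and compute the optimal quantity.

Substitute y = (y/x)·x into the budget: x* = M/(p_x + p_y·(y/x)).
Numerically y/x = 1.549193, so x* = 19/(9.6 + 4·1.549193) = 1.2028 and y* = 1.549193·1.2028 = 1.8633.

y* = 1.8633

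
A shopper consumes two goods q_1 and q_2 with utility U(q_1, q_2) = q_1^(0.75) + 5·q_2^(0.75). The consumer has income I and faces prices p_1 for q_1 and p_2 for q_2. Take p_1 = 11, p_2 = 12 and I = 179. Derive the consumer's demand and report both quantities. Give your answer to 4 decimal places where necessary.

q_1* = 0.0337, q_2* = 14.8857

MRS = MU_q_1/MU_q_2 = (1/5)·(q_2/q_1)^(0.25). Set equal to p_1/p_2.
Solve for the ratio: q_2/q_1 = [5·p_1/p_2]^(4).
Substitute q_2 = (q_2/q_1)·q_1 into the budget: q_1* = I/(p_1 + p_2·(q_2/q_1)).
Numerically q_2/q_1 = 441.291715, so q_1* = 179/(11 + 12·441.291715) = 0.0337 and q_2* = 441.291715·0.0337 = 14.8857.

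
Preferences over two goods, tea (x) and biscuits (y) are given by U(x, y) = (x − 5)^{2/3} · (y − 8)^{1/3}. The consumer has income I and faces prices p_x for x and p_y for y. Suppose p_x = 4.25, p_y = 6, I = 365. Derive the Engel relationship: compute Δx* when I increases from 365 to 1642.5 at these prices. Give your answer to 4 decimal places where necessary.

Δx* = 200.3922

Let x' = x−5, y' = y−8. MRS = 2·y'/x' = p_x/p_y.
After buying the subsistence bundle (5, 8), a share 2/3 of the remaining income goes to x: x* = 5 + 2/3·(I − 5p_x − 8p_y)/p_x.
Discretionary income = 365 − 5·4.25 − 8·6 = 295.75; x* = 5 + 2/3·295.75/4.25 = 51.3922.
At I' = 1642.5: x* = 251.7843. Change: 251.7843 − 51.3922 = 200.3922.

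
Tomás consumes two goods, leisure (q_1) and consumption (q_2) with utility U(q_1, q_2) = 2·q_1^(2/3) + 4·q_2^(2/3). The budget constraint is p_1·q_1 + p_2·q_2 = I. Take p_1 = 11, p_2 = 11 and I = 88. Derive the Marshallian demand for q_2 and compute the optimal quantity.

q_2* = 7.1111

MRS = MU_q_1/MU_q_2 = (1/2)·(q_2/q_1)^(1/3). Set equal to p_1/p_2.
Hence q_2/q_1 = (2·p_1/p_2)^(1/(1/3)), i.e. raised to the 3 power.
With the ratio pinned down, the budget gives q_1* = I/(p_1 + p_2·(q_2/q_1)) and q_2* = (q_2/q_1)·q_1*.
Numerically q_2/q_1 = 8, so q_1* = 88/(11 + 11·8) = 0.8889 and q_2* = 8·0.8889 = 7.1111.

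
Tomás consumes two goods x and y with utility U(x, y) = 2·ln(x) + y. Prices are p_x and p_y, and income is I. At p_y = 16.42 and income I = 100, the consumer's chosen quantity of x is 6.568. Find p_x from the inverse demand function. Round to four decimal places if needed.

MU_x = 2/x, MU_y = 1. Tangency: 2/x = p_x/p_y.
So x*(p_x,p_y) = 2·p_y/p_x, independent of income; and y* = (I − 2·p_y)/p_y.
Set x* = 6.568 in the demand function and solve for p_x: p_x = 5.

p_x = 5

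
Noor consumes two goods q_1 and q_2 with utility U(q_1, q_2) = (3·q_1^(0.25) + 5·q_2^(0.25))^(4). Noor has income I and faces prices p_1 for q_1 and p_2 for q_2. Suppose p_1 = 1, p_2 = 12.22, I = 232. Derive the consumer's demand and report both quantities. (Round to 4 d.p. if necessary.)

MU_q_1 ∝ 3·q_1^(-0.75), MU_q_2 ∝ 5·q_2^(-0.75), so MRS = (3/5)·(q_2/q_1)^(0.75) = p_1/p_2.
Hence q_2/q_1 = ((5/3)·p_1/p_2)^(1/(0.75)), i.e. raised to the 4/3 power.
Substitute q_2 = (q_2/q_1)·q_1 into the budget: q_1* = I/(p_1 + p_2·(q_2/q_1)).
Numerically q_2/q_1 = 0.070205, so q_1* = 232/(1 + 12.22·0.070205) = 124.8716 and q_2* = 0.070205·124.8716 = 8.7666.

q_1* = 124.8716, q_2* = 8.7666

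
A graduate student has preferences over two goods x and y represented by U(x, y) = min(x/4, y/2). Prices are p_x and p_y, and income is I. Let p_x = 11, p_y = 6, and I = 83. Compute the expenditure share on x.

share on x = 0.7857

With perfect complements, no substitution: consume in ratio x:y = 4:2.
Budget: p_x·x + p_y·(1/2)·x = I, so (4·p_x + 2·p_y)·x = 4·I.
Demand: x*(p_x,p_y,I) = 4·I/(4·p_x + 2·p_y), y* = 2·I/(4·p_x + 2·p_y).
Here 4·11 + 2·6 = 56, giving x* = 5.9286 and y* = 2.9643.
Expenditure on x: 11·5.9286 = 65.2143; share = 0.7857.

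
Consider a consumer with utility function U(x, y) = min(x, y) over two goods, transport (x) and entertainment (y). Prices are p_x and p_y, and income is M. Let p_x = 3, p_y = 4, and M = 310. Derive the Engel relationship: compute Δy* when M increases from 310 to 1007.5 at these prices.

Δy* = 99.6429

Leontief preferences: the optimum is at the kink where x/1 = y/1, i.e. y = x.
Budget: p_x·x + p_y·x = M, so (p_x + p_y)·x = M.
Demand: x*(p_x,p_y,M) = M/(p_x + p_y), y* = M/(p_x + p_y).
Here 3 + 4 = 7, giving y* = 44.2857.
At M' = 1007.5: y* = 143.9286. Change: 143.9286 − 44.2857 = 99.6429.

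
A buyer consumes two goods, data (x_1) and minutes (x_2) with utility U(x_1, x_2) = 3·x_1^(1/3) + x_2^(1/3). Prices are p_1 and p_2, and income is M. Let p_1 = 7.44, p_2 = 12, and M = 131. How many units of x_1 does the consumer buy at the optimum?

MRS = MU_x_1/MU_x_2 = 3·(x_2/x_1)^(2/3). Set equal to p_1/p_2.
Hence x_2/x_1 = ((1/3)·p_1/p_2)^(1/(2/3)), i.e. raised to the 1.5 power.
Substitute x_2 = (x_2/x_1)·x_1 into the budget: x_1* = M/(p_1 + p_2·(x_2/x_1)).
Numerically x_2/x_1 = 0.093952, so x_1* = 131/(7.44 + 12·0.093952) = 15.2905.

x_1* = 15.2905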